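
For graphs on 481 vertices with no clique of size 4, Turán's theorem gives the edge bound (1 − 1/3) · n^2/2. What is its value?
Turán density bound = (2/3) · 481^2/2 = 231361/3 ≈ 77120.3333

Turán's theorem: ex(n, K_{r+1}) is achieved by the complete r-partite Turán graph T(n, r) with parts as balanced as possible, and is at most (1 − 1/r) · n^2/2. For r = 3, n = 481: the density bound is (2/3) · 231361/2 = 231361/3 ≈ 77120.3333. The integer-valued extremum is e(T(481, 3)) = 77120, which is strictly less than the density bound 231361/3 since 3 ∤ 481 (the parts of T(481, 3) cannot all be equal).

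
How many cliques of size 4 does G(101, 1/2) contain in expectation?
E[# K_4] = C(101, 4) · (1/2)^C(4, 2) = 4082925 / 2^6 = 63795.703125

For each 4-subset S of vertices (there are C(101, 4) = 4082925 such S), let X_S = 1 if S induces a K_4 (all C(4, 2) = 6 edges present). Then P(X_S = 1) = (1/2)^6 = 1/64. By linearity of expectation, E[# K_4] = C(101, 4) · (1/2)^6 = 4082925 / 64 = 63795.703125.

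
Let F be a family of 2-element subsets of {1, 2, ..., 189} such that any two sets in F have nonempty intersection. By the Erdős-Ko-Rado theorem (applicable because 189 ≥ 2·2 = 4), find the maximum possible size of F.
max |F| = C(188, 1) = 188

The Erdős-Ko-Rado theorem states: for n ≥ 2k, an intersecting family of k-subsets of an n-element set has size at most C(n − 1, k − 1), with equality for 'star' families {A ⊆ [n] : |A| = k, i ∈ A} (fix an element i). For n = 189, k = 2: C(188, 1) = 188.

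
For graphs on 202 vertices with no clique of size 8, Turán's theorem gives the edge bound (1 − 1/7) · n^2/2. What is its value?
Turán density bound = (6/7) · 202^2/2 = 122412/7 ≈ 17487.4286

Turán's theorem: ex(n, K_{r+1}) is achieved by the complete r-partite Turán graph T(n, r) with parts as balanced as possible, and is at most (1 − 1/r) · n^2/2. For r = 7, n = 202: the density bound is (6/7) · 40804/2 = 122412/7 ≈ 17487.4286. The integer-valued extremum is e(T(202, 7)) = 17487, which is strictly less than the density bound 122412/7 since 7 ∤ 202 (the parts of T(202, 7) cannot all be equal).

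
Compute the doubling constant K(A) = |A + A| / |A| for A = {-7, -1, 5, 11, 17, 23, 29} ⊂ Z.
K = |A + A| / |A| = 13/7

Enumerate A + A = {a + b : a, b ∈ A}. With |A| = 7, there are |A|^2 = 49 ordered sum pairs; collecting distinct values, A + A = {-14, -8, -2, 4, 10, 16, 22, 28, 34, 40, 46, 52, 58}, so |A + A| = 13. Thus K = 13/7. Here |A + A| = 2|A| − 1 = 13, the minimum possible — so K = 13/7 is minimal, which holds iff A is an arithmetic progression.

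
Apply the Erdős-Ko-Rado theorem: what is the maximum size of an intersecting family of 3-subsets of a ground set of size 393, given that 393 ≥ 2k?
max |F| = C(392, 2) = 76636

The Erdős-Ko-Rado theorem states: for n ≥ 2k, an intersecting family of k-subsets of an n-element set has size at most C(n − 1, k − 1), with equality for 'star' families {A ⊆ [n] : |A| = k, i ∈ A} (fix an element i). For n = 393, k = 3: C(392, 2) = 76636.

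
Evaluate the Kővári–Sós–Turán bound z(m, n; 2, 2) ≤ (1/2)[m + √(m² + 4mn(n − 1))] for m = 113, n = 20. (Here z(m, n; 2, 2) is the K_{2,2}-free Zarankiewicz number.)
z(113, 20; 2, 2) ≤ (1/2)[113 + √(113² + 4·113·20·19)] = (1/2)[113 + √184529] = 271.2842

Kővári–Sós–Turán: let r_1, ..., r_113 be the row sums and z = Σ r_i the total number of 1s. Each pair of columns can share at most one row with both entries 1 (else a 2×2 all-ones block appears), so Σ_i C(r_i, 2) ≤ C(20, 2) = 190. By convexity Σ_i C(r_i, 2) ≥ 113·C(z/113, 2) = z(z − 113)/(2·113), giving z² − 113z − 113·20·19 ≤ 0 and hence z ≤ (1/2)[113 + √(12769 + 4·42940)] = (1/2)[113 + √184529] ≈ (1/2)(113 + 429.5684) = 271.2842.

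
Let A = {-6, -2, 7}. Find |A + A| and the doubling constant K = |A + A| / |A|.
K = |A + A| / |A| = 6/3 = 2

Enumerate A + A = {a + b : a, b ∈ A}. With |A| = 3, there are |A|^2 = 9 ordered sum pairs; collecting distinct values, A + A = {-12, -8, -4, 1, 5, 14}, so |A + A| = 6. Thus K = 6/3 = 2. For comparison, the minimum possible |A + A| over all 3-element sets is 2·3 − 1 = 5 (so min K = 5/3), attained only by arithmetic progressions.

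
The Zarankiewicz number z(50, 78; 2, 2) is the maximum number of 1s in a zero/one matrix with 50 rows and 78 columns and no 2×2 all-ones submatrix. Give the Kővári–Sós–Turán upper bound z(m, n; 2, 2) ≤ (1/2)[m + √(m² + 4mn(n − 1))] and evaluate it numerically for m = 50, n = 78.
z(50, 78; 2, 2) ≤ (1/2)[50 + √(50² + 4·50·78·77)] = (1/2)[50 + √1203700] = 573.5663

Kővári–Sós–Turán: let r_1, ..., r_50 be the row sums and z = Σ r_i the total number of 1s. Each pair of columns can share at most one row with both entries 1 (else a 2×2 all-ones block appears), so Σ_i C(r_i, 2) ≤ C(78, 2) = 3003. By convexity Σ_i C(r_i, 2) ≥ 50·C(z/50, 2) = z(z − 50)/(2·50), giving z² − 50z − 50·78·77 ≤ 0 and hence z ≤ (1/2)[50 + √(2500 + 4·300300)] = (1/2)[50 + √1203700] ≈ (1/2)(50 + 1097.1326) = 573.5663.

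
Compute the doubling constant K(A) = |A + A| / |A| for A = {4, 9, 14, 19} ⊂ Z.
K = |A + A| / |A| = 7/4

Enumerate A + A = {a + b : a, b ∈ A}. With |A| = 4, there are |A|^2 = 16 ordered sum pairs; collecting distinct values, A + A = {8, 13, 18, 23, 28, 33, 38}, so |A + A| = 7. Thus K = 7/4. Here |A + A| = 2|A| − 1 = 7, the minimum possible — so K = 7/4 is minimal, which holds iff A is an arithmetic progression.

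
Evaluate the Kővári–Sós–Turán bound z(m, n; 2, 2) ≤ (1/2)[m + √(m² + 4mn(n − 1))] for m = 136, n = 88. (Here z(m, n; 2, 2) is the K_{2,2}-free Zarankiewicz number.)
z(136, 88; 2, 2) ≤ (1/2)[136 + √(136² + 4·136·88·87)] = (1/2)[136 + √4183360] = 1090.6632

Kővári–Sós–Turán: let r_1, ..., r_136 be the row sums and z = Σ r_i the total number of 1s. Each pair of columns can share at most one row with both entries 1 (else a 2×2 all-ones block appears), so Σ_i C(r_i, 2) ≤ C(88, 2) = 3828. By convexity Σ_i C(r_i, 2) ≥ 136·C(z/136, 2) = z(z − 136)/(2·136), giving z² − 136z − 136·88·87 ≤ 0 and hence z ≤ (1/2)[136 + √(18496 + 4·1041216)] = (1/2)[136 + √4183360] ≈ (1/2)(136 + 2045.3264) = 1090.6632.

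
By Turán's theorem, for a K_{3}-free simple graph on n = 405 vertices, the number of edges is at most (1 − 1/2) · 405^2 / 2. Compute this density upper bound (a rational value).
Turán density bound = (1/2) · 405^2/2 = 164025/4 ≈ 41006.25

Turán's theorem: ex(n, K_{r+1}) is achieved by the complete r-partite Turán graph T(n, r) with parts as balanced as possible, and is at most (1 − 1/r) · n^2/2. For r = 2, n = 405: the density bound is (1/2) · 164025/2 = 164025/4 ≈ 41006.25. The integer-valued extremum is e(T(405, 2)) = 41006, which is strictly less than the density bound 164025/4 since 2 ∤ 405 (the parts of T(405, 2) cannot all be equal).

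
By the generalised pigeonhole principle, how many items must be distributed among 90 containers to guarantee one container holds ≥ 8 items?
n = (8 − 1)·90 + 1 = 631

By the generalised pigeonhole principle, to guarantee some box contains ≥ r objects we need more than (r − 1) · k objects total. Threshold: n = (r − 1) · k + 1. With r = 8 and k = 90: n = 7 · 90 + 1 = 630 + 1 = 631. For n = 630 = 7 · 90, we can put exactly 7 objects in every box, avoiding 8 in any single one — so 631 is tight.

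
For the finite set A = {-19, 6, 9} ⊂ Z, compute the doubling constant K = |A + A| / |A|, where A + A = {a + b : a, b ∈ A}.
K = |A + A| / |A| = 6/3 = 2

Enumerate A + A = {a + b : a, b ∈ A}. With |A| = 3, there are |A|^2 = 9 ordered sum pairs; collecting distinct values, A + A = {-38, -13, -10, 12, 15, 18}, so |A + A| = 6. Thus K = 6/3 = 2. For comparison, the minimum possible |A + A| over all 3-element sets is 2·3 − 1 = 5 (so min K = 5/3), attained only by arithmetic progressions.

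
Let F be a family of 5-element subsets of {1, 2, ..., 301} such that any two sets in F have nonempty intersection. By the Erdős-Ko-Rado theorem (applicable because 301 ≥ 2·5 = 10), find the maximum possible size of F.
max |F| = C(300, 4) = 330791175

Erdős-Ko-Rado (1961): when n ≥ 2k, max |F| = C(n−1, k−1). The bound is attained by the star {A : i ∈ A} for any fixed i ∈ [n]. Here C(301−1, 5−1) = C(300, 4) = 330791175.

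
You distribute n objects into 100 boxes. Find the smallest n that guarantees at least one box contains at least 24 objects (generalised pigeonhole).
n = (24 − 1)·100 + 1 = 2301

By the generalised pigeonhole principle, to guarantee some box contains ≥ r objects we need more than (r − 1) · k objects total. Threshold: n = (r − 1) · k + 1. With r = 24 and k = 100: n = 23 · 100 + 1 = 2300 + 1 = 2301. For n = 2300 = 23 · 100, we can put exactly 23 objects in every box, avoiding 24 in any single one — so 2301 is tight.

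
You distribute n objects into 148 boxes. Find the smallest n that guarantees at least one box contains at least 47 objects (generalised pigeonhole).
n = (47 − 1)·148 + 1 = 6809

By the generalised pigeonhole principle, to guarantee some box contains ≥ r objects we need more than (r − 1) · k objects total. Threshold: n = (r − 1) · k + 1. With r = 47 and k = 148: n = 46 · 148 + 1 = 6808 + 1 = 6809. For n = 6808 = 46 · 148, we can put exactly 46 objects in every box, avoiding 47 in any single one — so 6809 is tight.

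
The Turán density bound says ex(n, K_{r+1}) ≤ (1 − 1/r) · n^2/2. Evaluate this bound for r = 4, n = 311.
Turán density bound = (3/4) · 311^2/2 = 290163/8 ≈ 36270.375

Turán's theorem: ex(n, K_{r+1}) is achieved by the complete r-partite Turán graph T(n, r) with parts as balanced as possible, and is at most (1 − 1/r) · n^2/2. For r = 4, n = 311: the density bound is (3/4) · 96721/2 = 290163/8 ≈ 36270.375. The integer-valued extremum is e(T(311, 4)) = 36270, which is strictly less than the density bound 290163/8 since 4 ∤ 311 (the parts of T(311, 4) cannot all be equal).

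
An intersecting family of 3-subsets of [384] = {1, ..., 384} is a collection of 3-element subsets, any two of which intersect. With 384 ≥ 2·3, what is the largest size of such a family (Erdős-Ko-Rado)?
max |F| = C(383, 2) = 73153

The Erdős-Ko-Rado theorem states: for n ≥ 2k, an intersecting family of k-subsets of an n-element set has size at most C(n − 1, k − 1), with equality for 'star' families {A ⊆ [n] : |A| = k, i ∈ A} (fix an element i). For n = 384, k = 3: C(383, 2) = 73153.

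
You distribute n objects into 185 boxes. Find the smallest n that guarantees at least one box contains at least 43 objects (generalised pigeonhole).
n = (43 − 1)·185 + 1 = 7771

By the generalised pigeonhole principle, to guarantee some box contains ≥ r objects we need more than (r − 1) · k objects total. Threshold: n = (r − 1) · k + 1. With r = 43 and k = 185: n = 42 · 185 + 1 = 7770 + 1 = 7771. For n = 7770 = 42 · 185, we can put exactly 42 objects in every box, avoiding 43 in any single one — so 7771 is tight.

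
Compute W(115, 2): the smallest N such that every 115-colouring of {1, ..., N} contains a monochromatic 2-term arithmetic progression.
W(115, 2) = 115 + 1 = 116

A 2-term AP is any pair of integers, so a monochromatic 2-AP exists iff some colour is used at least twice. With 115 colours, the colouring i ↦ i on {1, ..., 115} uses each colour once, avoiding any monochromatic pair, so W(115, 2) > 115. For {1, ..., 116}, pigeonhole forces two integers of the same colour, which form a monochromatic 2-AP. Hence W(115, 2) = 116.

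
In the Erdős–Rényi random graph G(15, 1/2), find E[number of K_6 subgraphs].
E[# K_6] = C(15, 6) · (1/2)^C(6, 2) = 5005 / 2^15 ≈ 0.152740

For each 6-subset S of vertices (there are C(15, 6) = 5005 such S), let X_S = 1 if S induces a K_6 (all C(6, 2) = 15 edges present). Then P(X_S = 1) = (1/2)^15 = 1/32768. By linearity of expectation, E[# K_6] = C(15, 6) · (1/2)^15 = 5005 / 32768 ≈ 0.152740.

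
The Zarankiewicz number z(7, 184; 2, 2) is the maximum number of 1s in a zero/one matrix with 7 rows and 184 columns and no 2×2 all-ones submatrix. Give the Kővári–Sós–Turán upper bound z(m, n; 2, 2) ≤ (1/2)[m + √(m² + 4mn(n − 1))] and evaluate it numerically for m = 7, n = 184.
z(7, 184; 2, 2) ≤ (1/2)[7 + √(7² + 4·7·184·183)] = (1/2)[7 + √942865] = 489.0062

Kővári–Sós–Turán: let r_1, ..., r_7 be the row sums and z = Σ r_i the total number of 1s. Each pair of columns can share at most one row with both entries 1 (else a 2×2 all-ones block appears), so Σ_i C(r_i, 2) ≤ C(184, 2) = 16836. By convexity Σ_i C(r_i, 2) ≥ 7·C(z/7, 2) = z(z − 7)/(2·7), giving z² − 7z − 7·184·183 ≤ 0 and hence z ≤ (1/2)[7 + √(49 + 4·235704)] = (1/2)[7 + √942865] ≈ (1/2)(7 + 971.0124) = 489.0062.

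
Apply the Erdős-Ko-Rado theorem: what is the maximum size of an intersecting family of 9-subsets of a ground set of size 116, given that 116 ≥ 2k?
max |F| = C(115, 8) = 591486111810

The Erdős-Ko-Rado theorem states: for n ≥ 2k, an intersecting family of k-subsets of an n-element set has size at most C(n − 1, k − 1), with equality for 'star' families {A ⊆ [n] : |A| = k, i ∈ A} (fix an element i). For n = 116, k = 9: C(115, 8) = 591486111810.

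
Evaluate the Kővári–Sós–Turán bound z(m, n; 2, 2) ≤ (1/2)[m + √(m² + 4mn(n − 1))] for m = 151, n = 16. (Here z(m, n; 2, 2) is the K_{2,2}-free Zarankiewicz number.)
z(151, 16; 2, 2) ≤ (1/2)[151 + √(151² + 4·151·16·15)] = (1/2)[151 + √167761] = 280.2932

Kővári–Sós–Turán: let r_1, ..., r_151 be the row sums and z = Σ r_i the total number of 1s. Each pair of columns can share at most one row with both entries 1 (else a 2×2 all-ones block appears), so Σ_i C(r_i, 2) ≤ C(16, 2) = 120. By convexity Σ_i C(r_i, 2) ≥ 151·C(z/151, 2) = z(z − 151)/(2·151), giving z² − 151z − 151·16·15 ≤ 0 and hence z ≤ (1/2)[151 + √(22801 + 4·36240)] = (1/2)[151 + √167761] ≈ (1/2)(151 + 409.5864) = 280.2932.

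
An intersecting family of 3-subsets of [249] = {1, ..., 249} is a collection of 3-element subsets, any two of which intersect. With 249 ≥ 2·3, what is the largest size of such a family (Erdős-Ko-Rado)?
max |F| = C(248, 2) = 30628

The Erdős-Ko-Rado theorem states: for n ≥ 2k, an intersecting family of k-subsets of an n-element set has size at most C(n − 1, k − 1), with equality for 'star' families {A ⊆ [n] : |A| = k, i ∈ A} (fix an element i). For n = 249, k = 3: C(248, 2) = 30628.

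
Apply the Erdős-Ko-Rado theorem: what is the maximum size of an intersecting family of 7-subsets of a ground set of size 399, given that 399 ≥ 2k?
max |F| = C(398, 6) = 5315230907547

Erdős-Ko-Rado (1961): when n ≥ 2k, max |F| = C(n−1, k−1). The bound is attained by the star {A : i ∈ A} for any fixed i ∈ [n]. Here C(399−1, 7−1) = C(398, 6) = 5315230907547.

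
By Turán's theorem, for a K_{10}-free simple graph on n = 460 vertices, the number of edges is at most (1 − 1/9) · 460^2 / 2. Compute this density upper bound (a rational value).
Turán density bound = (8/9) · 460^2/2 = 846400/9 ≈ 94044.4444

Turán's theorem: ex(n, K_{r+1}) is achieved by the complete r-partite Turán graph T(n, r) with parts as balanced as possible, and is at most (1 − 1/r) · n^2/2. For r = 9, n = 460: the density bound is (8/9) · 211600/2 = 846400/9 ≈ 94044.4444. The integer-valued extremum is e(T(460, 9)) = 94044, which is strictly less than the density bound 846400/9 since 9 ∤ 460 (the parts of T(460, 9) cannot all be equal).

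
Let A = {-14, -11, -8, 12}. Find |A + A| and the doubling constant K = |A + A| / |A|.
K = |A + A| / |A| = 9/4

Enumerate A + A = {a + b : a, b ∈ A}. With |A| = 4, there are |A|^2 = 16 ordered sum pairs; collecting distinct values, A + A = {-28, -25, -22, -19, -16, -2, 1, 4, 24}, so |A + A| = 9. Thus K = 9/4. For comparison, the minimum possible |A + A| over all 4-element sets is 2·4 − 1 = 7 (so min K = 7/4), attained only by arithmetic progressions.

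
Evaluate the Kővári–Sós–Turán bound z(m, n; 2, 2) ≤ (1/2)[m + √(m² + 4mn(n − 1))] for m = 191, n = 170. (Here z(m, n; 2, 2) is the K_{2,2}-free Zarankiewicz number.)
z(191, 170; 2, 2) ≤ (1/2)[191 + √(191² + 4·191·170·169)] = (1/2)[191 + √21986201] = 2439.9723

Kővári–Sós–Turán: let r_1, ..., r_191 be the row sums and z = Σ r_i the total number of 1s. Each pair of columns can share at most one row with both entries 1 (else a 2×2 all-ones block appears), so Σ_i C(r_i, 2) ≤ C(170, 2) = 14365. By convexity Σ_i C(r_i, 2) ≥ 191·C(z/191, 2) = z(z − 191)/(2·191), giving z² − 191z − 191·170·169 ≤ 0 and hence z ≤ (1/2)[191 + √(36481 + 4·5487430)] = (1/2)[191 + √21986201] ≈ (1/2)(191 + 4688.9446) = 2439.9723.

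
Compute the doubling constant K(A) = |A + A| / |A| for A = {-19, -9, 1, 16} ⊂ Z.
K = |A + A| / |A| = 9/4

Enumerate A + A = {a + b : a, b ∈ A}. With |A| = 4, there are |A|^2 = 16 ordered sum pairs; collecting distinct values, A + A = {-38, -28, -18, -8, -3, 2, 7, 17, 32}, so |A + A| = 9. Thus K = 9/4. For comparison, the minimum possible |A + A| over all 4-element sets is 2·4 − 1 = 7 (so min K = 7/4), attained only by arithmetic progressions.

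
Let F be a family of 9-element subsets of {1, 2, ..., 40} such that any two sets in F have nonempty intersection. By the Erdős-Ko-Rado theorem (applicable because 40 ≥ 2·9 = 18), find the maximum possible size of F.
max |F| = C(39, 8) = 61523748

The Erdős-Ko-Rado theorem states: for n ≥ 2k, an intersecting family of k-subsets of an n-element set has size at most C(n − 1, k − 1), with equality for 'star' families {A ⊆ [n] : |A| = k, i ∈ A} (fix an element i). For n = 40, k = 9: C(39, 8) = 61523748.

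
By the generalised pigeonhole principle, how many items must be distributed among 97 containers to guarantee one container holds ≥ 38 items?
n = (38 − 1)·97 + 1 = 3590

By the generalised pigeonhole principle, to guarantee some box contains ≥ r objects we need more than (r − 1) · k objects total. Threshold: n = (r − 1) · k + 1. With r = 38 and k = 97: n = 37 · 97 + 1 = 3589 + 1 = 3590. For n = 3589 = 37 · 97, we can put exactly 37 objects in every box, avoiding 38 in any single one — so 3590 is tight.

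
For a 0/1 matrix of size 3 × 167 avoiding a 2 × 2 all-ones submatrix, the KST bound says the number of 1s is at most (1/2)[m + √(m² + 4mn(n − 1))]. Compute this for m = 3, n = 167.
z(3, 167; 2, 2) ≤ (1/2)[3 + √(3² + 4·3·167·166)] = (1/2)[3 + √332673] = 289.8891

Kővári–Sós–Turán: let r_1, ..., r_3 be the row sums and z = Σ r_i the total number of 1s. Each pair of columns can share at most one row with both entries 1 (else a 2×2 all-ones block appears), so Σ_i C(r_i, 2) ≤ C(167, 2) = 13861. By convexity Σ_i C(r_i, 2) ≥ 3·C(z/3, 2) = z(z − 3)/(2·3), giving z² − 3z − 3·167·166 ≤ 0 and hence z ≤ (1/2)[3 + √(9 + 4·83166)] = (1/2)[3 + √332673] ≈ (1/2)(3 + 576.7781) = 289.8891.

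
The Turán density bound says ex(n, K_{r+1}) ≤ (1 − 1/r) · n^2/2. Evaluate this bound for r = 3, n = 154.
Turán density bound = (2/3) · 154^2/2 = 23716/3 ≈ 7905.3333

Turán's theorem: ex(n, K_{r+1}) is achieved by the complete r-partite Turán graph T(n, r) with parts as balanced as possible, and is at most (1 − 1/r) · n^2/2. For r = 3, n = 154: the density bound is (2/3) · 23716/2 = 23716/3 ≈ 7905.3333. The integer-valued extremum is e(T(154, 3)) = 7905, which is strictly less than the density bound 23716/3 since 3 ∤ 154 (the parts of T(154, 3) cannot all be equal).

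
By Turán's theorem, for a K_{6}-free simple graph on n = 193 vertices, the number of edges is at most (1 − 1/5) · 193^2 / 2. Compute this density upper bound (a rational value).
Turán density bound = (4/5) · 193^2/2 = 74498/5 ≈ 14899.6

Turán's theorem: ex(n, K_{r+1}) is achieved by the complete r-partite Turán graph T(n, r) with parts as balanced as possible, and is at most (1 − 1/r) · n^2/2. For r = 5, n = 193: the density bound is (4/5) · 37249/2 = 74498/5 ≈ 14899.6. The integer-valued extremum is e(T(193, 5)) = 14899, which is strictly less than the density bound 74498/5 since 5 ∤ 193 (the parts of T(193, 5) cannot all be equal).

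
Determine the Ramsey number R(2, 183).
R(2, 183) = 183

R(2, k) = k for all k ≥ 2: in a 2-colouring of K_k, either some edge is red (a red K_2) or all edges are blue (a blue K_k). And K_{182} coloured all-blue has no blue K_183, so R(2, 183) > 182. Hence R(2, 183) = 183.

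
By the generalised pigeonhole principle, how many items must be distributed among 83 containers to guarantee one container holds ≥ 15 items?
n = (15 − 1)·83 + 1 = 1163

By the generalised pigeonhole principle, to guarantee some box contains ≥ r objects we need more than (r − 1) · k objects total. Threshold: n = (r − 1) · k + 1. With r = 15 and k = 83: n = 14 · 83 + 1 = 1162 + 1 = 1163. For n = 1162 = 14 · 83, we can put exactly 14 objects in every box, avoiding 15 in any single one — so 1163 is tight.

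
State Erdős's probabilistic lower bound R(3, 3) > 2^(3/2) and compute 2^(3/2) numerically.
2^(3/2) = 2.8284; so R(3, 3) > 2.8284

Colour each edge of K_n uniformly at random with red/blue. The expected number of monochromatic K_3 is C(n, 3) · 2 · 2^(−C(3,2)). If C(n, 3) · 2^(1 − C(3,2)) < 1, then with positive probability no monochromatic K_3 exists, so R(3, 3) > n. The standard estimate C(n, 3) ≤ n^3/3! shows this inequality holds whenever n ≤ 2^(3/2) (since 3! · 2^(C(3,2) − 1) > 2^(3^2/2) ≥ n^3). Hence R(3, 3) > 2^(3/2) = 2.8284.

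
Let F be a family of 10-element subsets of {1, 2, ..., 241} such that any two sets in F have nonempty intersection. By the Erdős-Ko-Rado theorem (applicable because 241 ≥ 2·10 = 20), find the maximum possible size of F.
max |F| = C(240, 9) = 6254765635348880

The Erdős-Ko-Rado theorem states: for n ≥ 2k, an intersecting family of k-subsets of an n-element set has size at most C(n − 1, k − 1), with equality for 'star' families {A ⊆ [n] : |A| = k, i ∈ A} (fix an element i). For n = 241, k = 10: C(240, 9) = 6254765635348880.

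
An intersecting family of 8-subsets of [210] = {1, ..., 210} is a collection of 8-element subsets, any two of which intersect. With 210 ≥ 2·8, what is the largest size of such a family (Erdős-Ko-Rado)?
max |F| = C(209, 7) = 3122458801176

Erdős-Ko-Rado (1961): when n ≥ 2k, max |F| = C(n−1, k−1). The bound is attained by the star {A : i ∈ A} for any fixed i ∈ [n]. Here C(210−1, 8−1) = C(209, 7) = 3122458801176.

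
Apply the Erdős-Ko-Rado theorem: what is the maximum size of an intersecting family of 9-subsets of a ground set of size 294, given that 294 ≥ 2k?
max |F| = C(293, 8) = 1223373857179188

Erdős-Ko-Rado (1961): when n ≥ 2k, max |F| = C(n−1, k−1). The bound is attained by the star {A : i ∈ A} for any fixed i ∈ [n]. Here C(294−1, 9−1) = C(293, 8) = 1223373857179188.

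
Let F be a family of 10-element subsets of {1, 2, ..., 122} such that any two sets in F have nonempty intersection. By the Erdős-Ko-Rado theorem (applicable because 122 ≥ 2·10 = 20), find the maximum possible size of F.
max |F| = C(121, 9) = 11296854581155

The Erdős-Ko-Rado theorem states: for n ≥ 2k, an intersecting family of k-subsets of an n-element set has size at most C(n − 1, k − 1), with equality for 'star' families {A ⊆ [n] : |A| = k, i ∈ A} (fix an element i). For n = 122, k = 10: C(121, 9) = 11296854581155.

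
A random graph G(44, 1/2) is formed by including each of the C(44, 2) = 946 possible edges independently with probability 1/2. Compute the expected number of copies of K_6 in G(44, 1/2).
E[# K_6] = C(44, 6) · (1/2)^C(6, 2) = 7059052 / 2^15 = 1764763/8192 ≈ 215.425171

For each 6-subset S of vertices (there are C(44, 6) = 7059052 such S), let X_S = 1 if S induces a K_6 (all C(6, 2) = 15 edges present). Then P(X_S = 1) = (1/2)^15 = 1/32768. By linearity of expectation, E[# K_6] = C(44, 6) · (1/2)^15 = 7059052 / 32768 = 1764763/8192 ≈ 215.425171.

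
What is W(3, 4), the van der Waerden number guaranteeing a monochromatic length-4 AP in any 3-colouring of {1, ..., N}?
W(3, 4) = 293

This is a classical value, W(3, 4) = 293, established by combining an explicit 3-colouring of {1, ..., 292} with no monochromatic 4-AP (giving the lower bound W(3, 4) > 292) and a finite case analysis / exhaustive computer search showing every 3-colouring of {1, ..., 293} has such an AP.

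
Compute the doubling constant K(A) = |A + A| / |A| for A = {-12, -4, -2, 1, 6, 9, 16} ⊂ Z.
K = |A + A| / |A| = 22/7

Enumerate A + A = {a + b : a, b ∈ A}. With |A| = 7, there are |A|^2 = 49 ordered sum pairs; collecting distinct values, A + A = {-24, -16, -14, -11, -8, -6, -4, -3, -1, 2, 4, 5, 7, 10, 12, 14, 15, 17, 18, 22, 25, 32}, so |A + A| = 22. Thus K = 22/7. For comparison, the minimum possible |A + A| over all 7-element sets is 2·7 − 1 = 13 (so min K = 13/7), attained only by arithmetic progressions.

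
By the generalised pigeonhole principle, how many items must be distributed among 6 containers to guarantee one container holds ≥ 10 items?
n = (10 − 1)·6 + 1 = 55

By the generalised pigeonhole principle, to guarantee some box contains ≥ r objects we need more than (r − 1) · k objects total. Threshold: n = (r − 1) · k + 1. With r = 10 and k = 6: n = 9 · 6 + 1 = 54 + 1 = 55. For n = 54 = 9 · 6, we can put exactly 9 objects in every box, avoiding 10 in any single one — so 55 is tight.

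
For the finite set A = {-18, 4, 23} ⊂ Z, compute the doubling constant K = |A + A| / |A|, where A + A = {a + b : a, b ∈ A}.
K = |A + A| / |A| = 6/3 = 2

Enumerate A + A = {a + b : a, b ∈ A}. With |A| = 3, there are |A|^2 = 9 ordered sum pairs; collecting distinct values, A + A = {-36, -14, 5, 8, 27, 46}, so |A + A| = 6. Thus K = 6/3 = 2. For comparison, the minimum possible |A + A| over all 3-element sets is 2·3 − 1 = 5 (so min K = 5/3), attained only by arithmetic progressions.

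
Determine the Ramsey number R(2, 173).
R(2, 173) = 173

R(2, k) = k for all k ≥ 2: in a 2-colouring of K_k, either some edge is red (a red K_2) or all edges are blue (a blue K_k). And K_{172} coloured all-blue has no blue K_173, so R(2, 173) > 172. Hence R(2, 173) = 173.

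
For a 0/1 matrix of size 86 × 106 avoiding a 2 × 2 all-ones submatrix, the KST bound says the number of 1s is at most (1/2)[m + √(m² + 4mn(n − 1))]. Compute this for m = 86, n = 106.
z(86, 106; 2, 2) ≤ (1/2)[86 + √(86² + 4·86·106·105)] = (1/2)[86 + √3836116] = 1022.3003

Kővári–Sós–Turán: let r_1, ..., r_86 be the row sums and z = Σ r_i the total number of 1s. Each pair of columns can share at most one row with both entries 1 (else a 2×2 all-ones block appears), so Σ_i C(r_i, 2) ≤ C(106, 2) = 5565. By convexity Σ_i C(r_i, 2) ≥ 86·C(z/86, 2) = z(z − 86)/(2·86), giving z² − 86z − 86·106·105 ≤ 0 and hence z ≤ (1/2)[86 + √(7396 + 4·957180)] = (1/2)[86 + √3836116] ≈ (1/2)(86 + 1958.6005) = 1022.3003.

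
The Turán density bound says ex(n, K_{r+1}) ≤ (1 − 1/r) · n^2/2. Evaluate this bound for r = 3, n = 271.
Turán density bound = (2/3) · 271^2/2 = 73441/3 ≈ 24480.3333

Turán's theorem: ex(n, K_{r+1}) is achieved by the complete r-partite Turán graph T(n, r) with parts as balanced as possible, and is at most (1 − 1/r) · n^2/2. For r = 3, n = 271: the density bound is (2/3) · 73441/2 = 73441/3 ≈ 24480.3333. The integer-valued extremum is e(T(271, 3)) = 24480, which is strictly less than the density bound 73441/3 since 3 ∤ 271 (the parts of T(271, 3) cannot all be equal).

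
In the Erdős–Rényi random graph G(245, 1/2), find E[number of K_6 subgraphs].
E[# K_6] = C(245, 6) · (1/2)^C(6, 2) = 282405621960 / 2^15 = 35300702745/4096 ≈ 8618335.631104

For each 6-subset S of vertices (there are C(245, 6) = 282405621960 such S), let X_S = 1 if S induces a K_6 (all C(6, 2) = 15 edges present). Then P(X_S = 1) = (1/2)^15 = 1/32768. By linearity of expectation, E[# K_6] = C(245, 6) · (1/2)^15 = 282405621960 / 32768 = 35300702745/4096 ≈ 8618335.631104.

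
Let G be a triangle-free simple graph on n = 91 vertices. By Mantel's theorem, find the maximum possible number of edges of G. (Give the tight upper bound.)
ex(91, K_3) = ⌊91^2/4⌋ = 2070

Mantel (1907): a triangle-free graph on n vertices has at most ⌊n^2/4⌋ edges, with equality for the complete bipartite graph K_{⌊n/2⌋, ⌈n/2⌉}. For n = 91: ⌊91^2/4⌋ = ⌊8281/4⌋ = 2070. The extremal graph is K_{45, 46}, which has 45·46 = 2070 edges.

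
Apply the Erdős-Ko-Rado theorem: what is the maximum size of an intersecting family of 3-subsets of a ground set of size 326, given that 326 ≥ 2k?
max |F| = C(325, 2) = 52650

Erdős-Ko-Rado (1961): when n ≥ 2k, max |F| = C(n−1, k−1). The bound is attained by the star {A : i ∈ A} for any fixed i ∈ [n]. Here C(326−1, 3−1) = C(325, 2) = 52650.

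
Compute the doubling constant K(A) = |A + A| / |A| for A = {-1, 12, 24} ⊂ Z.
K = |A + A| / |A| = 6/3 = 2

Enumerate A + A = {a + b : a, b ∈ A}. With |A| = 3, there are |A|^2 = 9 ordered sum pairs; collecting distinct values, A + A = {-2, 11, 23, 24, 36, 48}, so |A + A| = 6. Thus K = 6/3 = 2. For comparison, the minimum possible |A + A| over all 3-element sets is 2·3 − 1 = 5 (so min K = 5/3), attained only by arithmetic progressions.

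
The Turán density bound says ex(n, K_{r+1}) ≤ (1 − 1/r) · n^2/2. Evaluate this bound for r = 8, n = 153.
Turán density bound = (7/8) · 153^2/2 = 163863/16 ≈ 10241.4375

Turán's theorem: ex(n, K_{r+1}) is achieved by the complete r-partite Turán graph T(n, r) with parts as balanced as possible, and is at most (1 − 1/r) · n^2/2. For r = 8, n = 153: the density bound is (7/8) · 23409/2 = 163863/16 ≈ 10241.4375. The integer-valued extremum is e(T(153, 8)) = 10241, which is strictly less than the density bound 163863/16 since 8 ∤ 153 (the parts of T(153, 8) cannot all be equal).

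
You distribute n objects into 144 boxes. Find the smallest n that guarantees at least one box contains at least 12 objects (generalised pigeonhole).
n = (12 − 1)·144 + 1 = 1585

By the generalised pigeonhole principle, to guarantee some box contains ≥ r objects we need more than (r − 1) · k objects total. Threshold: n = (r − 1) · k + 1. With r = 12 and k = 144: n = 11 · 144 + 1 = 1584 + 1 = 1585. For n = 1584 = 11 · 144, we can put exactly 11 objects in every box, avoiding 12 in any single one — so 1585 is tight.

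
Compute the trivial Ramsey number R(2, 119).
R(2, 119) = 119

R(2, k) = k for all k ≥ 2: in a 2-colouring of K_k, either some edge is red (a red K_2) or all edges are blue (a blue K_k). And K_{118} coloured all-blue has no blue K_119, so R(2, 119) > 118. Hence R(2, 119) = 119.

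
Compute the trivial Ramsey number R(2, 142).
R(2, 142) = 142

R(2, k) = k for all k ≥ 2: in a 2-colouring of K_k, either some edge is red (a red K_2) or all edges are blue (a blue K_k). And K_{141} coloured all-blue has no blue K_142, so R(2, 142) > 141. Hence R(2, 142) = 142.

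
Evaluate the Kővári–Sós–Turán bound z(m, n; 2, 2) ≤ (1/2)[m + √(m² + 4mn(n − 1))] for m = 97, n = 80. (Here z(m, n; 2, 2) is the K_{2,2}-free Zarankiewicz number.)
z(97, 80; 2, 2) ≤ (1/2)[97 + √(97² + 4·97·80·79)] = (1/2)[97 + √2461569] = 832.9694

Kővári–Sós–Turán: let r_1, ..., r_97 be the row sums and z = Σ r_i the total number of 1s. Each pair of columns can share at most one row with both entries 1 (else a 2×2 all-ones block appears), so Σ_i C(r_i, 2) ≤ C(80, 2) = 3160. By convexity Σ_i C(r_i, 2) ≥ 97·C(z/97, 2) = z(z − 97)/(2·97), giving z² − 97z − 97·80·79 ≤ 0 and hence z ≤ (1/2)[97 + √(9409 + 4·613040)] = (1/2)[97 + √2461569] ≈ (1/2)(97 + 1568.9388) = 832.9694.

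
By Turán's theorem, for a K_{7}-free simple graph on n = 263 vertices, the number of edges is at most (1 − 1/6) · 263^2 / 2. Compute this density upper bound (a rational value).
Turán density bound = (5/6) · 263^2/2 = 345845/12 ≈ 28820.4167

Turán's theorem: ex(n, K_{r+1}) is achieved by the complete r-partite Turán graph T(n, r) with parts as balanced as possible, and is at most (1 − 1/r) · n^2/2. For r = 6, n = 263: the density bound is (5/6) · 69169/2 = 345845/12 ≈ 28820.4167. The integer-valued extremum is e(T(263, 6)) = 28820, which is strictly less than the density bound 345845/12 since 6 ∤ 263 (the parts of T(263, 6) cannot all be equal).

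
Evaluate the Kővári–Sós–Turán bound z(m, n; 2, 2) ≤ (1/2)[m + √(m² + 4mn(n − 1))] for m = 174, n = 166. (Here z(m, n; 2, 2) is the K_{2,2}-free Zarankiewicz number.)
z(174, 166; 2, 2) ≤ (1/2)[174 + √(174² + 4·174·166·165)] = (1/2)[174 + √19093716] = 2271.8178

Kővári–Sós–Turán: let r_1, ..., r_174 be the row sums and z = Σ r_i the total number of 1s. Each pair of columns can share at most one row with both entries 1 (else a 2×2 all-ones block appears), so Σ_i C(r_i, 2) ≤ C(166, 2) = 13695. By convexity Σ_i C(r_i, 2) ≥ 174·C(z/174, 2) = z(z − 174)/(2·174), giving z² − 174z − 174·166·165 ≤ 0 and hence z ≤ (1/2)[174 + √(30276 + 4·4765860)] = (1/2)[174 + √19093716] ≈ (1/2)(174 + 4369.6357) = 2271.8178.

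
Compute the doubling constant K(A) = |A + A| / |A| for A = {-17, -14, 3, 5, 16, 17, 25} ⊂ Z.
K = |A + A| / |A| = 27/7

Enumerate A + A = {a + b : a, b ∈ A}. With |A| = 7, there are |A|^2 = 49 ordered sum pairs; collecting distinct values, A + A = {-34, -31, -28, -14, -12, -11, -9, -1, 0, 2, 3, 6, 8, 10, 11, 19, 20, 21, 22, 28, 30, 32, 33, 34, 41, 42, 50}, so |A + A| = 27. Thus K = 27/7. For comparison, the minimum possible |A + A| over all 7-element sets is 2·7 − 1 = 13 (so min K = 13/7), attained only by arithmetic progressions.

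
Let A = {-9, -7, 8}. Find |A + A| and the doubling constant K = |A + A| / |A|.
K = |A + A| / |A| = 6/3 = 2

Enumerate A + A = {a + b : a, b ∈ A}. With |A| = 3, there are |A|^2 = 9 ordered sum pairs; collecting distinct values, A + A = {-18, -16, -14, -1, 1, 16}, so |A + A| = 6. Thus K = 6/3 = 2. For comparison, the minimum possible |A + A| over all 3-element sets is 2·3 − 1 = 5 (so min K = 5/3), attained only by arithmetic progressions.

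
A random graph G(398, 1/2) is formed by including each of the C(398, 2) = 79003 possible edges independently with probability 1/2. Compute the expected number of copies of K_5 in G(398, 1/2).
E[# K_5] = C(398, 5) · (1/2)^C(5, 2) = 81148563474 / 2^10 = 40574281737/512 ≈ 79246644.017578

For each 5-subset S of vertices (there are C(398, 5) = 81148563474 such S), let X_S = 1 if S induces a K_5 (all C(5, 2) = 10 edges present). Then P(X_S = 1) = (1/2)^10 = 1/1024. By linearity of expectation, E[# K_5] = C(398, 5) · (1/2)^10 = 81148563474 / 1024 = 40574281737/512 ≈ 79246644.017578.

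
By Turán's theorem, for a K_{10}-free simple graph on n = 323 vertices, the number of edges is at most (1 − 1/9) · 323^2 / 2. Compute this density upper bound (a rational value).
Turán density bound = (8/9) · 323^2/2 = 417316/9 ≈ 46368.4444

Turán's theorem: ex(n, K_{r+1}) is achieved by the complete r-partite Turán graph T(n, r) with parts as balanced as possible, and is at most (1 − 1/r) · n^2/2. For r = 9, n = 323: the density bound is (8/9) · 104329/2 = 417316/9 ≈ 46368.4444. The integer-valued extremum is e(T(323, 9)) = 46368, which is strictly less than the density bound 417316/9 since 9 ∤ 323 (the parts of T(323, 9) cannot all be equal).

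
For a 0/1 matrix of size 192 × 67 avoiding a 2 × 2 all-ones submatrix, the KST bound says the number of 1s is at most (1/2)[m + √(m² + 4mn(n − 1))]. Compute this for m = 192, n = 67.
z(192, 67; 2, 2) ≤ (1/2)[192 + √(192² + 4·192·67·66)] = (1/2)[192 + √3432960] = 1022.4124

Kővári–Sós–Turán: let r_1, ..., r_192 be the row sums and z = Σ r_i the total number of 1s. Each pair of columns can share at most one row with both entries 1 (else a 2×2 all-ones block appears), so Σ_i C(r_i, 2) ≤ C(67, 2) = 2211. By convexity Σ_i C(r_i, 2) ≥ 192·C(z/192, 2) = z(z − 192)/(2·192), giving z² − 192z − 192·67·66 ≤ 0 and hence z ≤ (1/2)[192 + √(36864 + 4·849024)] = (1/2)[192 + √3432960] ≈ (1/2)(192 + 1852.8249) = 1022.4124.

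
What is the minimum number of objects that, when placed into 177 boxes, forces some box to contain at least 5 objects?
n = (5 − 1)·177 + 1 = 709

By the generalised pigeonhole principle, to guarantee some box contains ≥ r objects we need more than (r − 1) · k objects total. Threshold: n = (r − 1) · k + 1. With r = 5 and k = 177: n = 4 · 177 + 1 = 708 + 1 = 709. For n = 708 = 4 · 177, we can put exactly 4 objects in every box, avoiding 5 in any single one — so 709 is tight.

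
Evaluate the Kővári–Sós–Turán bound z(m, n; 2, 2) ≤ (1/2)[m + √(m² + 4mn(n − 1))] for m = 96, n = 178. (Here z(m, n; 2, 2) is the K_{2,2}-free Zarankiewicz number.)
z(96, 178; 2, 2) ≤ (1/2)[96 + √(96² + 4·96·178·177)] = (1/2)[96 + √12107520] = 1787.7931

Kővári–Sós–Turán: let r_1, ..., r_96 be the row sums and z = Σ r_i the total number of 1s. Each pair of columns can share at most one row with both entries 1 (else a 2×2 all-ones block appears), so Σ_i C(r_i, 2) ≤ C(178, 2) = 15753. By convexity Σ_i C(r_i, 2) ≥ 96·C(z/96, 2) = z(z − 96)/(2·96), giving z² − 96z − 96·178·177 ≤ 0 and hence z ≤ (1/2)[96 + √(9216 + 4·3024576)] = (1/2)[96 + √12107520] ≈ (1/2)(96 + 3479.5862) = 1787.7931.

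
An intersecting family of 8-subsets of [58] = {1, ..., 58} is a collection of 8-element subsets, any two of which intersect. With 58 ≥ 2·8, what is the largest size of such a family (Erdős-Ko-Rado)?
max |F| = C(57, 7) = 264385836

Erdős-Ko-Rado (1961): when n ≥ 2k, max |F| = C(n−1, k−1). The bound is attained by the star {A : i ∈ A} for any fixed i ∈ [n]. Here C(58−1, 8−1) = C(57, 7) = 264385836.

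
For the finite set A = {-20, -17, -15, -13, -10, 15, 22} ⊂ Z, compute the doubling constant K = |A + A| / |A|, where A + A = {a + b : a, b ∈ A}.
K = |A + A| / |A| = 24/7

Enumerate A + A = {a + b : a, b ∈ A}. With |A| = 7, there are |A|^2 = 49 ordered sum pairs; collecting distinct values, A + A = {-40, -37, -35, -34, -33, -32, -30, -28, -27, -26, -25, -23, -20, -5, -2, 0, 2, 5, 7, 9, 12, 30, 37, 44}, so |A + A| = 24. Thus K = 24/7. For comparison, the minimum possible |A + A| over all 7-element sets is 2·7 − 1 = 13 (so min K = 13/7), attained only by arithmetic progressions.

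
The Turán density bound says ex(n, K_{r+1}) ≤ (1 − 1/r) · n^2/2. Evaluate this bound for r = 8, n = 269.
Turán density bound = (7/8) · 269^2/2 = 506527/16 ≈ 31657.9375

Turán's theorem: ex(n, K_{r+1}) is achieved by the complete r-partite Turán graph T(n, r) with parts as balanced as possible, and is at most (1 − 1/r) · n^2/2. For r = 8, n = 269: the density bound is (7/8) · 72361/2 = 506527/16 ≈ 31657.9375. The integer-valued extremum is e(T(269, 8)) = 31657, which is strictly less than the density bound 506527/16 since 8 ∤ 269 (the parts of T(269, 8) cannot all be equal).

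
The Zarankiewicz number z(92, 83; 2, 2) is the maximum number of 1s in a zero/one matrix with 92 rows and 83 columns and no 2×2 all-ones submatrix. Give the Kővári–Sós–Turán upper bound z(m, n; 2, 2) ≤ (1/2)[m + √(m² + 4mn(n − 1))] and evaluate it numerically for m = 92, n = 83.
z(92, 83; 2, 2) ≤ (1/2)[92 + √(92² + 4·92·83·82)] = (1/2)[92 + √2513072] = 838.6336

Kővári–Sós–Turán: let r_1, ..., r_92 be the row sums and z = Σ r_i the total number of 1s. Each pair of columns can share at most one row with both entries 1 (else a 2×2 all-ones block appears), so Σ_i C(r_i, 2) ≤ C(83, 2) = 3403. By convexity Σ_i C(r_i, 2) ≥ 92·C(z/92, 2) = z(z − 92)/(2·92), giving z² − 92z − 92·83·82 ≤ 0 and hence z ≤ (1/2)[92 + √(8464 + 4·626152)] = (1/2)[92 + √2513072] ≈ (1/2)(92 + 1585.2672) = 838.6336.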